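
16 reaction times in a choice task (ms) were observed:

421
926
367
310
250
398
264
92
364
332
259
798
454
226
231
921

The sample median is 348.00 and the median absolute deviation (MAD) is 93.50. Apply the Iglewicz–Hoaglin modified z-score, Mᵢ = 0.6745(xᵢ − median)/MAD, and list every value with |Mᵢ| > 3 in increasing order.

798, 921, 926

|Mᵢ| > 3 ⇔ |xᵢ − 348.00| > 3·93.50/0.6745 = 415.86.
So outliers lie outside [-67.86, 763.86].
798: M = 3.25 → outlier.
921: M = 4.13 → outlier.
926: M = 4.17 → outlier.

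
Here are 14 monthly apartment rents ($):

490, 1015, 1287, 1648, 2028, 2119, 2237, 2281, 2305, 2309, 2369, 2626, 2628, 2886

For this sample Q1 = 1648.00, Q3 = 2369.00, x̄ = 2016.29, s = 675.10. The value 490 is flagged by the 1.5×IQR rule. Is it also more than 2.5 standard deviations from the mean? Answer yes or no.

no

z = (490 − 2016.29) / 675.10 = -2.26.
|z| = 2.26 ≤ 2.5.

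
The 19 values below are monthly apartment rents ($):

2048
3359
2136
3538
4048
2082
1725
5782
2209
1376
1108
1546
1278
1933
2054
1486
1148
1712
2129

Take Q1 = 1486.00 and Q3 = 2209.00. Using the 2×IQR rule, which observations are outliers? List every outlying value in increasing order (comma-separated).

4048, 5782

IQR = Q3 − Q1 = 2209.00 − 1486.00 = 723.00.
Lower fence = Q1 − 2·IQR = 1486.00 − 1446.00 = 40.00.
Upper fence = Q3 + 2·IQR = 2209.00 + 1446.00 = 3655.00.
4048 > 3655.00 → outlier.
5782 > 3655.00 → outlier.
All remaining values lie within [40.00, 3655.00].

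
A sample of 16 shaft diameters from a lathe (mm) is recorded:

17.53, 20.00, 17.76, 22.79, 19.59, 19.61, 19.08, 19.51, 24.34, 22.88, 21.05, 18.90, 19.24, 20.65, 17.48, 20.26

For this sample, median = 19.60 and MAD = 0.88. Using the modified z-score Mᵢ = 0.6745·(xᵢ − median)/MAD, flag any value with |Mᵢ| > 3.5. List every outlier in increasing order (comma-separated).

|Mᵢ| > 3.5 ⇔ |xᵢ − 19.60| > 3.5·0.88/0.6745 = 4.57.
So outliers lie outside [15.03, 24.17].
24.34: M = 3.63 → outlier.

24.34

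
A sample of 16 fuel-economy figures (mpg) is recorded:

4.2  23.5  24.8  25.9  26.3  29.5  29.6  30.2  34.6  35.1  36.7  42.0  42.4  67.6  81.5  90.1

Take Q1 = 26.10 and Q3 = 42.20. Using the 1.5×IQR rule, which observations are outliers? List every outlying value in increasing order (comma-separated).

IQR = Q3 − Q1 = 42.20 − 26.10 = 16.10.
Lower fence = Q1 − 1.5·IQR = 26.10 − 24.15 = 1.95.
Upper fence = Q3 + 1.5·IQR = 42.20 + 24.15 = 66.35.
67.6 > 66.35 → outlier.
81.5 > 66.35 → outlier.
90.1 > 66.35 → outlier.
All remaining values lie within [1.95, 66.35].

67.6, 81.5, 90.1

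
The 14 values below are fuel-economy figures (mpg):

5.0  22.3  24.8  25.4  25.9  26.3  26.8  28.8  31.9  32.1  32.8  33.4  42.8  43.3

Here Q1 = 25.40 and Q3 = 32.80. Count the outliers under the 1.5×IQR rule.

IQR = 7.40; fences at 25.40 − 11.10 = 14.30 and 32.80 + 11.10 = 43.90.
Outside the cutoffs: 5.0.

1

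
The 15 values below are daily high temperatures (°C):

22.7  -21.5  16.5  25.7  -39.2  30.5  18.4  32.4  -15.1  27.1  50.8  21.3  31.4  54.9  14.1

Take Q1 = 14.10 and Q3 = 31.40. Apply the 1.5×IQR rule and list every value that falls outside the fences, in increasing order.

IQR = Q3 − Q1 = 31.40 − 14.10 = 17.30.
Lower fence = Q1 − 1.5·IQR = 14.10 − 25.95 = -11.85.
Upper fence = Q3 + 1.5·IQR = 31.40 + 25.95 = 57.35.
-39.2 < -11.85 → outlier.
-21.5 < -11.85 → outlier.
-15.1 < -11.85 → outlier.
All remaining values lie within [-11.85, 57.35].

-39.2, -21.5, -15.1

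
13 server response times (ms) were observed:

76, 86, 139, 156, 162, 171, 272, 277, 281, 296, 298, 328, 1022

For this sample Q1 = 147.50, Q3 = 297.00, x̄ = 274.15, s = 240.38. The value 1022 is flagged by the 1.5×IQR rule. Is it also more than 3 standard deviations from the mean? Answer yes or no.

yes

z = (1022 − 274.15) / 240.38 = 3.11.
|z| = 3.11 > 3.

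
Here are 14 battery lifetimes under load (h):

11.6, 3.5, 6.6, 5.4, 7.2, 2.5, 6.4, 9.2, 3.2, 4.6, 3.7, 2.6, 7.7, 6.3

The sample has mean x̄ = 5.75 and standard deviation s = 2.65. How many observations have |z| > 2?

1

Cutoffs: x̄ ± 2s = [0.45, 11.05].
Outside the cutoffs: 11.6.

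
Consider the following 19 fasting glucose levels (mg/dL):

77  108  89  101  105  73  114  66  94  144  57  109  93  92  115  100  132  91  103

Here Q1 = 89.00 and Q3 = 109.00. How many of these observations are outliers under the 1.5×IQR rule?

IQR = 20.00; fences at 89.00 − 30.00 = 59.00 and 109.00 + 30.00 = 139.00.
Outside the cutoffs: 57, 144.

2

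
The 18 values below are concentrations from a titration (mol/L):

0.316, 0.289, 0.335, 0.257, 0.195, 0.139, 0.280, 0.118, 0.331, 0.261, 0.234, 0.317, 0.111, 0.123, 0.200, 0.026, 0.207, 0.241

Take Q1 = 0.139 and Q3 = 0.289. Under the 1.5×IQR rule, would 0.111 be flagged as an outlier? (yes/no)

no

IQR = Q3 − Q1 = 0.289 − 0.139 = 0.150.
Lower fence = Q1 − 1.5·IQR = 0.139 − 0.225 = -0.086.
Upper fence = Q3 + 1.5·IQR = 0.289 + 0.225 = 0.514.
0.111 lies within [-0.086, 0.514].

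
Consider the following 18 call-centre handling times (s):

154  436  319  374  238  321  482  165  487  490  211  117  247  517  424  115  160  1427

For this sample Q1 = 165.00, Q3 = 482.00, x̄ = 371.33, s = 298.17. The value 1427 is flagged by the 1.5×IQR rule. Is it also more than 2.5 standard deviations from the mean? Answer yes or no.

z = (1427 − 371.33) / 298.17 = 3.54.
|z| = 3.54 > 2.5.

yes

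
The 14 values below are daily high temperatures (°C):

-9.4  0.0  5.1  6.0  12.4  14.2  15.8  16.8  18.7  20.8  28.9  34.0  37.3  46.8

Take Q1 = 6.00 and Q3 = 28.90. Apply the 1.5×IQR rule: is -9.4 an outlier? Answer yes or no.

no

IQR = Q3 − Q1 = 28.90 − 6.00 = 22.90.
Lower fence = Q1 − 1.5·IQR = 6.00 − 34.35 = -28.35.
Upper fence = Q3 + 1.5·IQR = 28.90 + 34.35 = 63.25.
-9.4 lies within [-28.35, 63.25].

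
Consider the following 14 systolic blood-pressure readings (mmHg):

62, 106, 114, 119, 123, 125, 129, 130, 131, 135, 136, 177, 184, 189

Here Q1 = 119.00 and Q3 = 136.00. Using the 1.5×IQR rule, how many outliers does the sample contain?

IQR = 17.00; fences at 119.00 − 25.50 = 93.50 and 136.00 + 25.50 = 161.50.
Outside the cutoffs: 62, 177, 184, 189.

4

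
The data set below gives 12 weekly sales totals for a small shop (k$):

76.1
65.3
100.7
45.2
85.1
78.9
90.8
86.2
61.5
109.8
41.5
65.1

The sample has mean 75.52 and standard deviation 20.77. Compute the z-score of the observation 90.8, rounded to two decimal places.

z = (90.8 − 75.52) / 20.77 = 0.74.

0.74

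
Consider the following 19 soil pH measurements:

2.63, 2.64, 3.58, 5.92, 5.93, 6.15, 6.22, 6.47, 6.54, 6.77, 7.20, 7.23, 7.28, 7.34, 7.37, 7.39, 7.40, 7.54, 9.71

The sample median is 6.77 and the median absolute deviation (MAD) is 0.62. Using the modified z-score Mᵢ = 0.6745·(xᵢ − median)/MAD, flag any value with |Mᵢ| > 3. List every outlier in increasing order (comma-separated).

|Mᵢ| > 3 ⇔ |xᵢ − 6.77| > 3·0.62/0.6745 = 2.76.
So outliers lie outside [4.01, 9.53].
2.63: M = -4.50 → outlier.
2.64: M = -4.49 → outlier.
3.58: M = -3.47 → outlier.
9.71: M = 3.20 → outlier.

2.63, 2.64, 3.58, 9.71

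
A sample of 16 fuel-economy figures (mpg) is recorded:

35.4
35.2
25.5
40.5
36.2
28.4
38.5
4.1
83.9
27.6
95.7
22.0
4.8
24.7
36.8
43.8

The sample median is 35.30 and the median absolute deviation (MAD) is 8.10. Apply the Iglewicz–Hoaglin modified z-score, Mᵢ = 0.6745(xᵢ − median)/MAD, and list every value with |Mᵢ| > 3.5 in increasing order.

83.9, 95.7

|Mᵢ| > 3.5 ⇔ |xᵢ − 35.30| > 3.5·8.10/0.6745 = 42.03.
So outliers lie outside [-6.73, 77.33].
83.9: M = 4.05 → outlier.
95.7: M = 5.03 → outlier.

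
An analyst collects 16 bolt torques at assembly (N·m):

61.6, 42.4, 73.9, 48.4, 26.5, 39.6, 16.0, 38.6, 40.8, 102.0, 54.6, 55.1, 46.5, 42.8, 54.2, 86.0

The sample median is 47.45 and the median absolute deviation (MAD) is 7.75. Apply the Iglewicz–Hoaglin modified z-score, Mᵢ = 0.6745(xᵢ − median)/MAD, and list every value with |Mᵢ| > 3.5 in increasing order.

102.0

|Mᵢ| > 3.5 ⇔ |xᵢ − 47.45| > 3.5·7.75/0.6745 = 40.21.
So outliers lie outside [7.24, 87.66].
102.0: M = 4.75 → outlier.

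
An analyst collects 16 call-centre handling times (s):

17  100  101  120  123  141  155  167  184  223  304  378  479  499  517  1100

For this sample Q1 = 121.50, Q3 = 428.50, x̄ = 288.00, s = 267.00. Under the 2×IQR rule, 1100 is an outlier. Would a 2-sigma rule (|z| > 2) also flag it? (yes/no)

yes

z = (1100 − 288.00) / 267.00 = 3.04.
|z| = 3.04 > 2.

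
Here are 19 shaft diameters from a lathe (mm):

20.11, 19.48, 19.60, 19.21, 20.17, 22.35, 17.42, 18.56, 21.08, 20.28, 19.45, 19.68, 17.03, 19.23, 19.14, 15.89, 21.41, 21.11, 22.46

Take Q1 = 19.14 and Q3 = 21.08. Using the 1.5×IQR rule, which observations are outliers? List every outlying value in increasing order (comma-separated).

IQR = Q3 − Q1 = 21.08 − 19.14 = 1.94.
Lower fence = Q1 − 1.5·IQR = 19.14 − 2.91 = 16.23.
Upper fence = Q3 + 1.5·IQR = 21.08 + 2.91 = 23.99.
15.89 < 16.23 → outlier.
All remaining values lie within [16.23, 23.99].

15.89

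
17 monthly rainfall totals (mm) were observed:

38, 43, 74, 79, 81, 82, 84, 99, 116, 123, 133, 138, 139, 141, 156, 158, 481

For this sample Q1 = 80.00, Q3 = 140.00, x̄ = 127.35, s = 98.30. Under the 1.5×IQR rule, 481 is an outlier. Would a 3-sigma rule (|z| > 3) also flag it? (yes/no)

z = (481 − 127.35) / 98.30 = 3.60.
|z| = 3.60 > 3.

yes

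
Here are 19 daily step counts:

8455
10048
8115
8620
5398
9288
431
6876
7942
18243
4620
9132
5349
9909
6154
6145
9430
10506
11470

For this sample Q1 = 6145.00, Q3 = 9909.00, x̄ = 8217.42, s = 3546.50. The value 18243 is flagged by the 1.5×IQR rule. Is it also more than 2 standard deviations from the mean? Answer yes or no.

yes

z = (18243 − 8217.42) / 3546.50 = 2.83.
|z| = 2.83 > 2.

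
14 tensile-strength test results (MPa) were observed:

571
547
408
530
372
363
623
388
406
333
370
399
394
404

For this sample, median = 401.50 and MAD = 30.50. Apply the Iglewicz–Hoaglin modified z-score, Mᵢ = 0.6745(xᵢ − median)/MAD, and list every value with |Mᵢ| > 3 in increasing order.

|Mᵢ| > 3 ⇔ |xᵢ − 401.50| > 3·30.50/0.6745 = 135.66.
So outliers lie outside [265.84, 537.16].
547: M = 3.22 → outlier.
571: M = 3.75 → outlier.
623: M = 4.90 → outlier.

547, 571, 623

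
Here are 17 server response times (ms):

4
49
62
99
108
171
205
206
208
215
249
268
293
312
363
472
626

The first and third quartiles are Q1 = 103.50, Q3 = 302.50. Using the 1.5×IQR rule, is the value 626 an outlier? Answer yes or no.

IQR = Q3 − Q1 = 302.50 − 103.50 = 199.00.
Lower fence = Q1 − 1.5·IQR = 103.50 − 298.50 = -195.00.
Upper fence = Q3 + 1.5·IQR = 302.50 + 298.50 = 601.00.
626 lies above the upper fence.

yes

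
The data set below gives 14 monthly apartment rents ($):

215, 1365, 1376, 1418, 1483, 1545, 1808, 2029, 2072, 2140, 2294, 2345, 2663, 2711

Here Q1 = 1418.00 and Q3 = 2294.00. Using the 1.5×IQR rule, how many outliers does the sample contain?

IQR = 876.00; fences at 1418.00 − 1314.00 = 104.00 and 2294.00 + 1314.00 = 3608.00.
Every value lies within the cutoffs.

0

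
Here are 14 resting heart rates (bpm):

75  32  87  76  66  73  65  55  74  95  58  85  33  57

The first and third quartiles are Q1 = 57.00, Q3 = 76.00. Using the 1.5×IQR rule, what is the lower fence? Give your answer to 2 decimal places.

28.50

IQR = Q3 − Q1 = 76.00 − 57.00 = 19.00.
Lower fence = Q1 − 1.5·IQR = 57.00 − 28.50 = 28.50.
Upper fence = Q3 + 1.5·IQR = 76.00 + 28.50 = 104.50.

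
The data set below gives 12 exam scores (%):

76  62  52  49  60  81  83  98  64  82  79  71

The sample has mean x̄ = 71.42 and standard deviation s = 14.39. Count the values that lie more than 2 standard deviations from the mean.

0

Cutoffs: x̄ ± 2s = [42.64, 100.20].
Every value lies within the cutoffs.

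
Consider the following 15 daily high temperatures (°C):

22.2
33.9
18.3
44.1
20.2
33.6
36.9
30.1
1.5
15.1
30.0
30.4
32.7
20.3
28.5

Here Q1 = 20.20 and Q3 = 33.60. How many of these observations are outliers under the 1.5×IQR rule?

IQR = 13.40; fences at 20.20 − 20.10 = 0.10 and 33.60 + 20.10 = 53.70.
Every value lies within the cutoffs.

0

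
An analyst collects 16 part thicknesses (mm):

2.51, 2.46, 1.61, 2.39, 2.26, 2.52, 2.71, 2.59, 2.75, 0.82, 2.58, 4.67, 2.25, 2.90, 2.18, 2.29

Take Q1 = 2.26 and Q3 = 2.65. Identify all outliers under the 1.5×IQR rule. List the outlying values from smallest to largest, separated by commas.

0.82, 1.61, 4.67

IQR = Q3 − Q1 = 2.65 − 2.26 = 0.39.
Lower fence = Q1 − 1.5·IQR = 2.26 − 0.585 = 1.675.
Upper fence = Q3 + 1.5·IQR = 2.65 + 0.585 = 3.235.
0.82 < 1.675 → outlier.
1.61 < 1.675 → outlier.
4.67 > 3.235 → outlier.
All remaining values lie within [1.675, 3.235].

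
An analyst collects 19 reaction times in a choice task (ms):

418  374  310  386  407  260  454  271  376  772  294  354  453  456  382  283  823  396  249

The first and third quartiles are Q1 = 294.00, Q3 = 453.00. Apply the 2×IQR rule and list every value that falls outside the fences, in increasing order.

IQR = Q3 − Q1 = 453.00 − 294.00 = 159.00.
Lower fence = Q1 − 2·IQR = 294.00 − 318.00 = -24.00.
Upper fence = Q3 + 2·IQR = 453.00 + 318.00 = 771.00.
772 > 771.00 → outlier.
823 > 771.00 → outlier.
All remaining values lie within [-24.00, 771.00].

772, 823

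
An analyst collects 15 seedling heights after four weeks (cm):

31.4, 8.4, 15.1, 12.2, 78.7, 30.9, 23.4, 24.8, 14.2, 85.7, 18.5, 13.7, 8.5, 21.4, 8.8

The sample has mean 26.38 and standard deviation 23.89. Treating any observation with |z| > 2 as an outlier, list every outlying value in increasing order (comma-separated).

78.7, 85.7

Cutoffs at x̄ ± 2s: 26.38 ± 2·23.89 = [-21.40, 74.16].
78.7: z = 2.19, |z| > 2 → outlier.
85.7: z = 2.48, |z| > 2 → outlier.
Every other value lies within [-21.40, 74.16].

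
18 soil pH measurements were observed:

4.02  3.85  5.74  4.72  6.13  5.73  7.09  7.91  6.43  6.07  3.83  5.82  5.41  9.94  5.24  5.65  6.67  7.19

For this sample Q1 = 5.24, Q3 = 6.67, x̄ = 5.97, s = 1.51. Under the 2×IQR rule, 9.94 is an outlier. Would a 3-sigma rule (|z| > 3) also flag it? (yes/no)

no

z = (9.94 − 5.97) / 1.51 = 2.63.
|z| = 2.63 ≤ 3.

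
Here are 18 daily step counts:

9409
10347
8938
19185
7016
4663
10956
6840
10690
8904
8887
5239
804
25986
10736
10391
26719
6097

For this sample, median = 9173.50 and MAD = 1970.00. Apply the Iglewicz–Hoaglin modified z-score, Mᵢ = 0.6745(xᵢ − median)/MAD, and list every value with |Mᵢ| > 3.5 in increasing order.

|Mᵢ| > 3.5 ⇔ |xᵢ − 9173.50| > 3.5·1970.00/0.6745 = 10222.39.
So outliers lie outside [-1048.89, 19395.89].
25986: M = 5.76 → outlier.
26719: M = 6.01 → outlier.

25986, 26719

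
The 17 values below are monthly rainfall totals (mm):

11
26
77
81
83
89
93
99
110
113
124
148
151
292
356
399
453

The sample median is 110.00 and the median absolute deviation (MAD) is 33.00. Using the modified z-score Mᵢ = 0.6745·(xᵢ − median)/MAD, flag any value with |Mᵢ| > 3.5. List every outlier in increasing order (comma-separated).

292, 356, 399, 453

|Mᵢ| > 3.5 ⇔ |xᵢ − 110.00| > 3.5·33.00/0.6745 = 171.24.
So outliers lie outside [-61.24, 281.24].
292: M = 3.72 → outlier.
356: M = 5.03 → outlier.
399: M = 5.91 → outlier.
453: M = 7.01 → outlier.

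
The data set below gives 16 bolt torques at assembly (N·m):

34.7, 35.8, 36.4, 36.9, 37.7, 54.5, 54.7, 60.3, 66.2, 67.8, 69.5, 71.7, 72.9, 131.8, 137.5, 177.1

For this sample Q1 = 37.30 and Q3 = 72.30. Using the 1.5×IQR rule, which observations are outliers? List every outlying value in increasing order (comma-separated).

IQR = Q3 − Q1 = 72.30 − 37.30 = 35.00.
Lower fence = Q1 − 1.5·IQR = 37.30 − 52.50 = -15.20.
Upper fence = Q3 + 1.5·IQR = 72.30 + 52.50 = 124.80.
131.8 > 124.80 → outlier.
137.5 > 124.80 → outlier.
177.1 > 124.80 → outlier.
All remaining values lie within [-15.20, 124.80].

131.8, 137.5, 177.1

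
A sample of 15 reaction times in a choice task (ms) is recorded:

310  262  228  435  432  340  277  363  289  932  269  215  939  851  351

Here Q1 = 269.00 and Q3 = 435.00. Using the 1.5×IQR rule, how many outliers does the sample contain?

3

IQR = 166.00; fences at 269.00 − 249.00 = 20.00 and 435.00 + 249.00 = 684.00.
Outside the cutoffs: 851, 932, 939.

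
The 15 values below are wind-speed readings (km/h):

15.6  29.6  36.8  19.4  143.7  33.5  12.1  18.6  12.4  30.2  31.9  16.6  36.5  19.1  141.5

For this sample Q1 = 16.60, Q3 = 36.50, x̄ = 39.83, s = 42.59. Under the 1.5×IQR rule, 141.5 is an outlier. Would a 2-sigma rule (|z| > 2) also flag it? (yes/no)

z = (141.5 − 39.83) / 42.59 = 2.39.
|z| = 2.39 > 2.

yes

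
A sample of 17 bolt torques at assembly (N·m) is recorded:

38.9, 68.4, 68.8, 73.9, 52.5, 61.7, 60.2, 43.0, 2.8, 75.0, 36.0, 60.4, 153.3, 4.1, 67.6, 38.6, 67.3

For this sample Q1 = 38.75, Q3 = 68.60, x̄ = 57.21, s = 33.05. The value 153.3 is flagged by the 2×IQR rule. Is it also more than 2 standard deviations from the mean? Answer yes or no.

z = (153.3 − 57.21) / 33.05 = 2.91.
|z| = 2.91 > 2.

yes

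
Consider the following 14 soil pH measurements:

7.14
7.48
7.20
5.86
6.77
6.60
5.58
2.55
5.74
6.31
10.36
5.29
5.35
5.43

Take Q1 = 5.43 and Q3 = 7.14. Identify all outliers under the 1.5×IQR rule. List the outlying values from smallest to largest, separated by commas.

IQR = Q3 − Q1 = 7.14 − 5.43 = 1.71.
Lower fence = Q1 − 1.5·IQR = 5.43 − 2.565 = 2.865.
Upper fence = Q3 + 1.5·IQR = 7.14 + 2.565 = 9.705.
2.55 < 2.865 → outlier.
10.36 > 9.705 → outlier.
All remaining values lie within [2.865, 9.705].

2.55, 10.36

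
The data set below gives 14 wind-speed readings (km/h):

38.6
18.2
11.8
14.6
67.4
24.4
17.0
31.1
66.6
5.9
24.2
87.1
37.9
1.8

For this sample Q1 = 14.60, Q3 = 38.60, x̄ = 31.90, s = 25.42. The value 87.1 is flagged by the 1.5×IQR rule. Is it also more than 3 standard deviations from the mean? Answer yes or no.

no

z = (87.1 − 31.90) / 25.42 = 2.17.
|z| = 2.17 ≤ 3.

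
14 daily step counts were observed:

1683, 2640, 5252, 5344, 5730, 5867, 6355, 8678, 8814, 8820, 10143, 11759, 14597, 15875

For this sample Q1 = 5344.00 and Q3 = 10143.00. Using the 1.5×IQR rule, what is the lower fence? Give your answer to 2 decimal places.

IQR = Q3 − Q1 = 10143.00 − 5344.00 = 4799.00.
Lower fence = Q1 − 1.5·IQR = 5344.00 − 7198.50 = -1854.50.
Upper fence = Q3 + 1.5·IQR = 10143.00 + 7198.50 = 17341.50.

-1854.50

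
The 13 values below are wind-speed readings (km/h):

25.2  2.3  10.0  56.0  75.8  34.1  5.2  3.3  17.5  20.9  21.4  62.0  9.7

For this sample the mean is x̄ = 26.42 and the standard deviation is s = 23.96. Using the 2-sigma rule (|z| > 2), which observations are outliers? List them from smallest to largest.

75.8

Cutoffs at x̄ ± 2s: 26.42 ± 2·23.96 = [-21.50, 74.34].
75.8: z = 2.06, |z| > 2 → outlier.
Every other value lies within [-21.50, 74.34].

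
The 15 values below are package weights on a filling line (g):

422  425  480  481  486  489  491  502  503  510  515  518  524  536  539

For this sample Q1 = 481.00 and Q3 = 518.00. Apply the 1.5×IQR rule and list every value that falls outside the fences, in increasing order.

422, 425

IQR = Q3 − Q1 = 518.00 − 481.00 = 37.00.
Lower fence = Q1 − 1.5·IQR = 481.00 − 55.50 = 425.50.
Upper fence = Q3 + 1.5·IQR = 518.00 + 55.50 = 573.50.
422 < 425.50 → outlier.
425 < 425.50 → outlier.
All remaining values lie within [425.50, 573.50].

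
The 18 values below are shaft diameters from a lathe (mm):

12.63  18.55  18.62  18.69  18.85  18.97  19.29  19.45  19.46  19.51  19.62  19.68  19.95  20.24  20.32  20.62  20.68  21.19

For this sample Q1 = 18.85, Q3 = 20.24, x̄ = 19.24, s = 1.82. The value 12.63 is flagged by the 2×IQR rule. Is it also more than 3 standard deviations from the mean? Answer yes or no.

yes

z = (12.63 − 19.24) / 1.82 = -3.63.
|z| = 3.63 > 3.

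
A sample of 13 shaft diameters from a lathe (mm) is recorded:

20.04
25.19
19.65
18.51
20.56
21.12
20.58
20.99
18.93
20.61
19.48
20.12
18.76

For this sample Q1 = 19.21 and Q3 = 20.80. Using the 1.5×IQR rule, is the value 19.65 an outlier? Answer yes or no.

no

IQR = Q3 − Q1 = 20.80 − 19.21 = 1.59.
Lower fence = Q1 − 1.5·IQR = 19.21 − 2.385 = 16.825.
Upper fence = Q3 + 1.5·IQR = 20.80 + 2.385 = 23.185.
19.65 lies within [16.825, 23.185].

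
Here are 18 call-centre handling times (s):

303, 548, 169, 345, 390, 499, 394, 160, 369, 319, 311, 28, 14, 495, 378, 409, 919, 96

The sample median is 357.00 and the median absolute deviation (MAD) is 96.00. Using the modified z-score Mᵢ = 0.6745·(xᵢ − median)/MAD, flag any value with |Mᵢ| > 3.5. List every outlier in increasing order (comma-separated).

919

|Mᵢ| > 3.5 ⇔ |xᵢ − 357.00| > 3.5·96.00/0.6745 = 498.15.
So outliers lie outside [-141.15, 855.15].
919: M = 3.95 → outlier.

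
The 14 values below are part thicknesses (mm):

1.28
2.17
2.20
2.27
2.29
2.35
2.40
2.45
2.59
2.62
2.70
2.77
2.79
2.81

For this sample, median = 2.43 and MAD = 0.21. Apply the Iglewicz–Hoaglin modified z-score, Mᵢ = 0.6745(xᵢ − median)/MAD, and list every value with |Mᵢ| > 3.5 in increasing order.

1.28

|Mᵢ| > 3.5 ⇔ |xᵢ − 2.43| > 3.5·0.21/0.6745 = 1.09.
So outliers lie outside [1.34, 3.52].
1.28: M = -3.69 → outlier.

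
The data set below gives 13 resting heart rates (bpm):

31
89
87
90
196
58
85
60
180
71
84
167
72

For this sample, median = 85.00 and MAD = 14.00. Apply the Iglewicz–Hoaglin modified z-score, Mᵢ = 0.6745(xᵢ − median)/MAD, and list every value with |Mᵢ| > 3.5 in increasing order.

|Mᵢ| > 3.5 ⇔ |xᵢ − 85.00| > 3.5·14.00/0.6745 = 72.65.
So outliers lie outside [12.35, 157.65].
167: M = 3.95 → outlier.
180: M = 4.58 → outlier.
196: M = 5.35 → outlier.

167, 180, 196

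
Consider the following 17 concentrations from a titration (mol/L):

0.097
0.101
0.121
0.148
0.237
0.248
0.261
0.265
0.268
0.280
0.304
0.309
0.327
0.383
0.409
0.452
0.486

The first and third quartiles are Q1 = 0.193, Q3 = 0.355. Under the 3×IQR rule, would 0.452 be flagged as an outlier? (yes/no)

IQR = Q3 − Q1 = 0.355 − 0.193 = 0.162.
Lower fence = Q1 − 3·IQR = 0.193 − 0.486 = -0.293.
Upper fence = Q3 + 3·IQR = 0.355 + 0.486 = 0.841.
0.452 lies within [-0.293, 0.841].

no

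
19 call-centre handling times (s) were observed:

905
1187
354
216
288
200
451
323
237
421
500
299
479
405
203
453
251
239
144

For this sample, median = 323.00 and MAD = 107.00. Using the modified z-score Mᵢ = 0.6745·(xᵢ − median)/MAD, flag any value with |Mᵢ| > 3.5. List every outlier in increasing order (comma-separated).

|Mᵢ| > 3.5 ⇔ |xᵢ − 323.00| > 3.5·107.00/0.6745 = 555.23.
So outliers lie outside [-232.23, 878.23].
905: M = 3.67 → outlier.
1187: M = 5.45 → outlier.

905, 1187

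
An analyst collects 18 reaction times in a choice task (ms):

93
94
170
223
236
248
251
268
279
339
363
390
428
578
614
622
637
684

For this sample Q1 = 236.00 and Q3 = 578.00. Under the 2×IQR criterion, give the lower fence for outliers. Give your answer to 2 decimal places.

IQR = Q3 − Q1 = 578.00 − 236.00 = 342.00.
Lower fence = Q1 − 2·IQR = 236.00 − 684.00 = -448.00.
Upper fence = Q3 + 2·IQR = 578.00 + 684.00 = 1262.00.

-448.00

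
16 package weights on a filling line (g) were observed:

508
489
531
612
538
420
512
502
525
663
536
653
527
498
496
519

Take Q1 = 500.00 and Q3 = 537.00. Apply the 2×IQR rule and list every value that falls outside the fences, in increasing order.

420, 612, 653, 663

IQR = Q3 − Q1 = 537.00 − 500.00 = 37.00.
Lower fence = Q1 − 2·IQR = 500.00 − 74.00 = 426.00.
Upper fence = Q3 + 2·IQR = 537.00 + 74.00 = 611.00.
420 < 426.00 → outlier.
612 > 611.00 → outlier.
653 > 611.00 → outlier.
663 > 611.00 → outlier.
All remaining values lie within [426.00, 611.00].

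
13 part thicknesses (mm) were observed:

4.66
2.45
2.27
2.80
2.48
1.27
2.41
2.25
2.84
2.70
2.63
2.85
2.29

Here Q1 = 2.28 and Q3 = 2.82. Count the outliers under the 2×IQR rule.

1

IQR = 0.54; fences at 2.28 − 1.08 = 1.20 and 2.82 + 1.08 = 3.90.
Outside the cutoffs: 4.66.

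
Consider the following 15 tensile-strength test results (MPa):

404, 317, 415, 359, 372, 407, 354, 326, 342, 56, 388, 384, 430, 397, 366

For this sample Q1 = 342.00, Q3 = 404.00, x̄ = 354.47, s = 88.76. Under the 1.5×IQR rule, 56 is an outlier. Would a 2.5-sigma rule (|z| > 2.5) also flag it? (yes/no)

yes

z = (56 − 354.47) / 88.76 = -3.36.
|z| = 3.36 > 2.5.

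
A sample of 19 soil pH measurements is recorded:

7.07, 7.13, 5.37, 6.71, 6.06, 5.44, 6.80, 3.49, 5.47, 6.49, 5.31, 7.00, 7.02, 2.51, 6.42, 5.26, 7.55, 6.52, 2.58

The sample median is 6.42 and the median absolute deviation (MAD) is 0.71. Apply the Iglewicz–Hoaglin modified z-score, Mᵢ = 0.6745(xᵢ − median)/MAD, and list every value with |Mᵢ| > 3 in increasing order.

|Mᵢ| > 3 ⇔ |xᵢ − 6.42| > 3·0.71/0.6745 = 3.16.
So outliers lie outside [3.26, 9.58].
2.51: M = -3.71 → outlier.
2.58: M = -3.65 → outlier.

2.51, 2.58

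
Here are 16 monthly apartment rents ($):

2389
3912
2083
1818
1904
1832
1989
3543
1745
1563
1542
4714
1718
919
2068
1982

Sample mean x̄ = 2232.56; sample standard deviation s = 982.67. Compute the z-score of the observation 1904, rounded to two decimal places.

z = (1904 − 2232.56) / 982.67 = -0.33.

-0.33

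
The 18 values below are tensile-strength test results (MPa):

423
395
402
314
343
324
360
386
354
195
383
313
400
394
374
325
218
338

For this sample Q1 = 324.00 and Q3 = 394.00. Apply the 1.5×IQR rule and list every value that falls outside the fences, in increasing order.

IQR = Q3 − Q1 = 394.00 − 324.00 = 70.00.
Lower fence = Q1 − 1.5·IQR = 324.00 − 105.00 = 219.00.
Upper fence = Q3 + 1.5·IQR = 394.00 + 105.00 = 499.00.
195 < 219.00 → outlier.
218 < 219.00 → outlier.
All remaining values lie within [219.00, 499.00].

195, 218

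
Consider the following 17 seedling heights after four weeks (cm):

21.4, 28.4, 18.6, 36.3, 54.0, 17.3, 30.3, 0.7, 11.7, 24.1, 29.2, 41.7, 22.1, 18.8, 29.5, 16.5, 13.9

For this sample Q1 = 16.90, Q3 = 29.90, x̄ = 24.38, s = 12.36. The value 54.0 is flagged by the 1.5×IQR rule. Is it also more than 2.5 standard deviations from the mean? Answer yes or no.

z = (54.0 − 24.38) / 12.36 = 2.40.
|z| = 2.40 ≤ 2.5.

no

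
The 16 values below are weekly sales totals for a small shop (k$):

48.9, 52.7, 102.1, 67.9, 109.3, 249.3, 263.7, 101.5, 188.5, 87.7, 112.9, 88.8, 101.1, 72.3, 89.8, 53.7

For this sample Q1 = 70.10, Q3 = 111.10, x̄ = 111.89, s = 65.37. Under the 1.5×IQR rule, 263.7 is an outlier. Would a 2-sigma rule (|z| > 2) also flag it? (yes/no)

z = (263.7 − 111.89) / 65.37 = 2.32.
|z| = 2.32 > 2.

yes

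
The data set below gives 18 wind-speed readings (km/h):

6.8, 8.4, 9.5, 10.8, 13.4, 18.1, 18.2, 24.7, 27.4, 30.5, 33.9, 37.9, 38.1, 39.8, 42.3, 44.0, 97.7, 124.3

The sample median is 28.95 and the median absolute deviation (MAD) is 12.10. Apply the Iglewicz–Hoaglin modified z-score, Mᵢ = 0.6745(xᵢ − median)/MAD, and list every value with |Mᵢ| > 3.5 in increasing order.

97.7, 124.3

|Mᵢ| > 3.5 ⇔ |xᵢ − 28.95| > 3.5·12.10/0.6745 = 62.79.
So outliers lie outside [-33.84, 91.74].
97.7: M = 3.83 → outlier.
124.3: M = 5.32 → outlier.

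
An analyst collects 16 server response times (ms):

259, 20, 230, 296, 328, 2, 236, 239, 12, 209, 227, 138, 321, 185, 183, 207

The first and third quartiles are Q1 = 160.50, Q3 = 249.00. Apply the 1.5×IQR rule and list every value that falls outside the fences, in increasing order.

IQR = Q3 − Q1 = 249.00 − 160.50 = 88.50.
Lower fence = Q1 − 1.5·IQR = 160.50 − 132.75 = 27.75.
Upper fence = Q3 + 1.5·IQR = 249.00 + 132.75 = 381.75.
2 < 27.75 → outlier.
12 < 27.75 → outlier.
20 < 27.75 → outlier.
All remaining values lie within [27.75, 381.75].

2, 12, 20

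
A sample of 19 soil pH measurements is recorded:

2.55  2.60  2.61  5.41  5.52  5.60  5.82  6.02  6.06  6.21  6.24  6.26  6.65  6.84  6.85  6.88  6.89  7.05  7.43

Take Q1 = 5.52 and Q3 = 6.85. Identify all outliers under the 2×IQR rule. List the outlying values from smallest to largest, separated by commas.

2.55, 2.60, 2.61

IQR = Q3 − Q1 = 6.85 − 5.52 = 1.33.
Lower fence = Q1 − 2·IQR = 5.52 − 2.66 = 2.86.
Upper fence = Q3 + 2·IQR = 6.85 + 2.66 = 9.51.
2.55 < 2.86 → outlier.
2.60 < 2.86 → outlier.
2.61 < 2.86 → outlier.
All remaining values lie within [2.86, 9.51].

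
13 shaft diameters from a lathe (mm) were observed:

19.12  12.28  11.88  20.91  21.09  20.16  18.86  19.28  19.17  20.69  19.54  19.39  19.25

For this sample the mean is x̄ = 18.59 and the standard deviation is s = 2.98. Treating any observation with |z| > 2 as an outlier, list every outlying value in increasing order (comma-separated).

11.88, 12.28

Cutoffs at x̄ ± 2s: 18.59 ± 2·2.98 = [12.63, 24.55].
11.88: z = -2.25, |z| > 2 → outlier.
12.28: z = -2.12, |z| > 2 → outlier.
Every other value lies within [12.63, 24.55].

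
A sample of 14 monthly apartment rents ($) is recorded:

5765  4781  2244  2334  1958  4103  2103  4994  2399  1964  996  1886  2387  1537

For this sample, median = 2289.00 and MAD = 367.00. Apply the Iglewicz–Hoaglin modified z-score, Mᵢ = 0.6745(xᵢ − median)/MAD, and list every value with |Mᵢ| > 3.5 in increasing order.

|Mᵢ| > 3.5 ⇔ |xᵢ − 2289.00| > 3.5·367.00/0.6745 = 1904.37.
So outliers lie outside [384.63, 4193.37].
4781: M = 4.58 → outlier.
4994: M = 4.97 → outlier.
5765: M = 6.39 → outlier.

4781, 4994, 5765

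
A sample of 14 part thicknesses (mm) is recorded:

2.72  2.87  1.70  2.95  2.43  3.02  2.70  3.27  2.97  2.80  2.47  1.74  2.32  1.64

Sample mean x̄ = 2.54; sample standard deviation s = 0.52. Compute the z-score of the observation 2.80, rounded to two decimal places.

0.50

z = (2.80 − 2.54) / 0.52 = 0.50.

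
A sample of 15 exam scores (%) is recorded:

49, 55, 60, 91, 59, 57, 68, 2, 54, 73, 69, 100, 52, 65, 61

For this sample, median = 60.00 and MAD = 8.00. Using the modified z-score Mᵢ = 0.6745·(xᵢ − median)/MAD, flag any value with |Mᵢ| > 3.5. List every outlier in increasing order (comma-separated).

2

|Mᵢ| > 3.5 ⇔ |xᵢ − 60.00| > 3.5·8.00/0.6745 = 41.51.
So outliers lie outside [18.49, 101.51].
2: M = -4.89 → outlier.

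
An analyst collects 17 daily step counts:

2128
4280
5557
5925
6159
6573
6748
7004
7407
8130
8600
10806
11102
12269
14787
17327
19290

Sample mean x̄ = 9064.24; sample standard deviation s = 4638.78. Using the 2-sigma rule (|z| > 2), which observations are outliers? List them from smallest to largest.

19290

Cutoffs at x̄ ± 2s: 9064.24 ± 2·4638.78 = [-213.32, 18341.80].
19290: z = 2.20, |z| > 2 → outlier.
Every other value lies within [-213.32, 18341.80].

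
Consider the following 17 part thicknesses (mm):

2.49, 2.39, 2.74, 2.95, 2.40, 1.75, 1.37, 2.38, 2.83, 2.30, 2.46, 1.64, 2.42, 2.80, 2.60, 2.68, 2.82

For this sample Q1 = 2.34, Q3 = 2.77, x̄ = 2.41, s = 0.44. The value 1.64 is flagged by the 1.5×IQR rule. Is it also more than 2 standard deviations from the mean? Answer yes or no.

no

z = (1.64 − 2.41) / 0.44 = -1.75.
|z| = 1.75 ≤ 2.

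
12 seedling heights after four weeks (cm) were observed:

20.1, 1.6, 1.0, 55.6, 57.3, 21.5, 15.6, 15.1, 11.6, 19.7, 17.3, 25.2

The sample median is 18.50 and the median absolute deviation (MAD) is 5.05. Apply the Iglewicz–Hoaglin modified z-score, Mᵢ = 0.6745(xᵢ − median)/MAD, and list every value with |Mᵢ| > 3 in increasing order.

55.6, 57.3

|Mᵢ| > 3 ⇔ |xᵢ − 18.50| > 3·5.05/0.6745 = 22.46.
So outliers lie outside [-3.96, 40.96].
55.6: M = 4.96 → outlier.
57.3: M = 5.18 → outlier.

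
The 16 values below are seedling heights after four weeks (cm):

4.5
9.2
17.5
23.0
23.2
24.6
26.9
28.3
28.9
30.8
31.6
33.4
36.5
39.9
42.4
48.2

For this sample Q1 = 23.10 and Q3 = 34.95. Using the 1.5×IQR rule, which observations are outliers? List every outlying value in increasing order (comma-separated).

4.5

IQR = Q3 − Q1 = 34.95 − 23.10 = 11.85.
Lower fence = Q1 − 1.5·IQR = 23.10 − 17.775 = 5.325.
Upper fence = Q3 + 1.5·IQR = 34.95 + 17.775 = 52.725.
4.5 < 5.325 → outlier.
All remaining values lie within [5.325, 52.725].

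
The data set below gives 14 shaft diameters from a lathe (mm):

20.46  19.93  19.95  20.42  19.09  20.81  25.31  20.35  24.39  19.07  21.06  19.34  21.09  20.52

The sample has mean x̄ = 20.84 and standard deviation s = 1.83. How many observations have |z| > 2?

1

Cutoffs: x̄ ± 2s = [17.18, 24.50].
Outside the cutoffs: 25.31.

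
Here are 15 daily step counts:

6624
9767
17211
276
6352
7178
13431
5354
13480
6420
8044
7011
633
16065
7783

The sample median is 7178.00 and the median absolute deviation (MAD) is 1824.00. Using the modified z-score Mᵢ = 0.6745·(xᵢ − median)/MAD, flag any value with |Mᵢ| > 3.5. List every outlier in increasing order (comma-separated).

|Mᵢ| > 3.5 ⇔ |xᵢ − 7178.00| > 3.5·1824.00/0.6745 = 9464.79.
So outliers lie outside [-2286.79, 16642.79].
17211: M = 3.71 → outlier.

17211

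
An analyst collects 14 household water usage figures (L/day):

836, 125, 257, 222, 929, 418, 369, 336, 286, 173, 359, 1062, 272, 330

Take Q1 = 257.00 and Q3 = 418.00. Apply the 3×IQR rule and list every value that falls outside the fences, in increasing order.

929, 1062

IQR = Q3 − Q1 = 418.00 − 257.00 = 161.00.
Lower fence = Q1 − 3·IQR = 257.00 − 483.00 = -226.00.
Upper fence = Q3 + 3·IQR = 418.00 + 483.00 = 901.00.
929 > 901.00 → outlier.
1062 > 901.00 → outlier.
All remaining values lie within [-226.00, 901.00].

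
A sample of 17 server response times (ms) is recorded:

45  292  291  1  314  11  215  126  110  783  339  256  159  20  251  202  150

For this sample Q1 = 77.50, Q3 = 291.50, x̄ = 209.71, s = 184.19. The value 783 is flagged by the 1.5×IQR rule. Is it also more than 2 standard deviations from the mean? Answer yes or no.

yes

z = (783 − 209.71) / 184.19 = 3.11.
|z| = 3.11 > 2.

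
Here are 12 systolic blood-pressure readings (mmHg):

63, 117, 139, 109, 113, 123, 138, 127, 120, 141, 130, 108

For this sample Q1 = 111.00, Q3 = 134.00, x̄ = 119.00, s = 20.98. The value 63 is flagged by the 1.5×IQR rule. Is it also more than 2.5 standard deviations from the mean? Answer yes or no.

z = (63 − 119.00) / 20.98 = -2.67.
|z| = 2.67 > 2.5.

yes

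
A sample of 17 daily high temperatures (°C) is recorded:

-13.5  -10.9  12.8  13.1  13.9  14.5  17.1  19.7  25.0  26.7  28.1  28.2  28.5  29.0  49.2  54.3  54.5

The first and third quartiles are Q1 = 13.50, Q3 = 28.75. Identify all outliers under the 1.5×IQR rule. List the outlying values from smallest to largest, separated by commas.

-13.5, -10.9, 54.3, 54.5

IQR = Q3 − Q1 = 28.75 − 13.50 = 15.25.
Lower fence = Q1 − 1.5·IQR = 13.50 − 22.875 = -9.375.
Upper fence = Q3 + 1.5·IQR = 28.75 + 22.875 = 51.625.
-13.5 < -9.375 → outlier.
-10.9 < -9.375 → outlier.
54.3 > 51.625 → outlier.
54.5 > 51.625 → outlier.
All remaining values lie within [-9.375, 51.625].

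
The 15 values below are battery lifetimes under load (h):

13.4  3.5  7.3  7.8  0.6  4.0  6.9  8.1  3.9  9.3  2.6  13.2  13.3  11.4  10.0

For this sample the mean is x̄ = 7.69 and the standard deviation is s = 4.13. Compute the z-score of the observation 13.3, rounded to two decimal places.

z = (13.3 − 7.69) / 4.13 = 1.36.

1.36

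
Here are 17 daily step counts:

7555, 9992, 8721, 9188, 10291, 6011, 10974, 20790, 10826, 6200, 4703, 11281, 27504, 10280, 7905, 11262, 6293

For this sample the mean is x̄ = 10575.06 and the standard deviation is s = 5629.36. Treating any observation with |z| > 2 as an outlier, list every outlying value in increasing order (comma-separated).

Cutoffs at x̄ ± 2s: 10575.06 ± 2·5629.36 = [-683.66, 21833.78].
27504: z = 3.01, |z| > 2 → outlier.
Every other value lies within [-683.66, 21833.78].

27504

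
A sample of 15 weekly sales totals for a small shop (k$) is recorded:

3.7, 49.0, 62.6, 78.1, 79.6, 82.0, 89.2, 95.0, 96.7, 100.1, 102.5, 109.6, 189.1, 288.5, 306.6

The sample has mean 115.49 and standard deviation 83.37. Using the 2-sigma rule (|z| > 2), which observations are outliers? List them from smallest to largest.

288.5, 306.6

Cutoffs at x̄ ± 2s: 115.49 ± 2·83.37 = [-51.25, 282.23].
288.5: z = 2.08, |z| > 2 → outlier.
306.6: z = 2.29, |z| > 2 → outlier.
Every other value lies within [-51.25, 282.23].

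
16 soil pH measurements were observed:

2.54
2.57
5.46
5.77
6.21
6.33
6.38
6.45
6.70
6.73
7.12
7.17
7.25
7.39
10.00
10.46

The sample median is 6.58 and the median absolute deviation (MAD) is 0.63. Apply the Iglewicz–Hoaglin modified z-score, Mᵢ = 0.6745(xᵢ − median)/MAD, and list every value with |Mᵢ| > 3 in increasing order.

|Mᵢ| > 3 ⇔ |xᵢ − 6.58| > 3·0.63/0.6745 = 2.80.
So outliers lie outside [3.78, 9.38].
2.54: M = -4.33 → outlier.
2.57: M = -4.29 → outlier.
10.00: M = 3.66 → outlier.
10.46: M = 4.15 → outlier.

2.54, 2.57, 10.00, 10.46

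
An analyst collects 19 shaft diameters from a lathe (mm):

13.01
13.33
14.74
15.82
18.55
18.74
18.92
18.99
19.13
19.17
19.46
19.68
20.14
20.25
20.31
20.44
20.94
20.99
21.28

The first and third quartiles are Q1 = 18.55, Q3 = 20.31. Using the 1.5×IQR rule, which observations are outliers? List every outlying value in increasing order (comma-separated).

IQR = Q3 − Q1 = 20.31 − 18.55 = 1.76.
Lower fence = Q1 − 1.5·IQR = 18.55 − 2.64 = 15.91.
Upper fence = Q3 + 1.5·IQR = 20.31 + 2.64 = 22.95.
13.01 < 15.91 → outlier.
13.33 < 15.91 → outlier.
14.74 < 15.91 → outlier.
15.82 < 15.91 → outlier.
All remaining values lie within [15.91, 22.95].

13.01, 13.33, 14.74, 15.82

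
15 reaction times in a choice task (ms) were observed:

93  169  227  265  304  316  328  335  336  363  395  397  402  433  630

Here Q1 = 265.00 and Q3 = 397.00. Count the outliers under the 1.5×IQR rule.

IQR = 132.00; fences at 265.00 − 198.00 = 67.00 and 397.00 + 198.00 = 595.00.
Outside the cutoffs: 630.

1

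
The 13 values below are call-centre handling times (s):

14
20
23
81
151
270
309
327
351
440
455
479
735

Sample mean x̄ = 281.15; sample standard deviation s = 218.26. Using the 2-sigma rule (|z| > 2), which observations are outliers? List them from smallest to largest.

Cutoffs at x̄ ± 2s: 281.15 ± 2·218.26 = [-155.37, 717.67].
735: z = 2.08, |z| > 2 → outlier.
Every other value lies within [-155.37, 717.67].

735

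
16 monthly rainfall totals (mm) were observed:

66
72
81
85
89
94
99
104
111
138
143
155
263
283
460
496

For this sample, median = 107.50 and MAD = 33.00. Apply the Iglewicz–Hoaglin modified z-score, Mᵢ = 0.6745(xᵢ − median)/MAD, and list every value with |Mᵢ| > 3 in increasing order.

263, 283, 460, 496

|Mᵢ| > 3 ⇔ |xᵢ − 107.50| > 3·33.00/0.6745 = 146.78.
So outliers lie outside [-39.28, 254.28].
263: M = 3.18 → outlier.
283: M = 3.59 → outlier.
460: M = 7.20 → outlier.
496: M = 7.94 → outlier.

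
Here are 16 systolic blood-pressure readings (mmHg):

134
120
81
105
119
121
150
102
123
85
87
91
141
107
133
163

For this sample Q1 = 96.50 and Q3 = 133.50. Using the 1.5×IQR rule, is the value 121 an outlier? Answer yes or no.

IQR = Q3 − Q1 = 133.50 − 96.50 = 37.00.
Lower fence = Q1 − 1.5·IQR = 96.50 − 55.50 = 41.00.
Upper fence = Q3 + 1.5·IQR = 133.50 + 55.50 = 189.00.
121 lies within [41.00, 189.00].

no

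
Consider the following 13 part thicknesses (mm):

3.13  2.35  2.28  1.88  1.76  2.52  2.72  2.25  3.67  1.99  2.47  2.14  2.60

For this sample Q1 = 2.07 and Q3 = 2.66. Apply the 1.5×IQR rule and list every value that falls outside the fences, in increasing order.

IQR = Q3 − Q1 = 2.66 − 2.07 = 0.59.
Lower fence = Q1 − 1.5·IQR = 2.07 − 0.885 = 1.185.
Upper fence = Q3 + 1.5·IQR = 2.66 + 0.885 = 3.545.
3.67 > 3.545 → outlier.
All remaining values lie within [1.185, 3.545].

3.67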